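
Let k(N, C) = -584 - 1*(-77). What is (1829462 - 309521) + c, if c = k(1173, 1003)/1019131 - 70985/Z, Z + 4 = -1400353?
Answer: 2169179659192316783/1427147229767 ≈ 1.5199e+6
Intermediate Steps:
k(N, C) = -507 (k(N, C) = -584 + 77 = -507)
Z = -1400357 (Z = -4 - 1400353 = -1400357)
c = 71633033036/1427147229767 (c = -507/1019131 - 70985/(-1400357) = -507*1/1019131 - 70985*(-1/1400357) = -507/1019131 + 70985/1400357 = 71633033036/1427147229767 ≈ 0.050193)
(1829462 - 309521) + c = (1829462 - 309521) + 71633033036/1427147229767 = 1519941 + 71633033036/1427147229767 = 2169179659192316783/1427147229767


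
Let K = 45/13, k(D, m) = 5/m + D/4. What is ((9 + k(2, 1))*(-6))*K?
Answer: -3915/13 ≈ -301.15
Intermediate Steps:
k(D, m) = 5/m + D/4 (k(D, m) = 5/m + D*(1/4) = 5/m + D/4)
K = 45/13 (K = 45*(1/13) = 45/13 ≈ 3.4615)
((9 + k(2, 1))*(-6))*K = ((9 + (5/1 + (1/4)*2))*(-6))*(45/13) = ((9 + (5*1 + 1/2))*(-6))*(45/13) = ((9 + (5 + 1/2))*(-6))*(45/13) = ((9 + 11/2)*(-6))*(45/13) = ((29/2)*(-6))*(45/13) = -87*45/13 = -3915/13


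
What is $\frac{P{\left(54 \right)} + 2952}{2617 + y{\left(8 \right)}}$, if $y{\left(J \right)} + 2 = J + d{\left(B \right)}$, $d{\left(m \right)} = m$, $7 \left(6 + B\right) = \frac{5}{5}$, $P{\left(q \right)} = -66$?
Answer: $\frac{10101}{9160} \approx 1.1027$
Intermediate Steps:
$B = - \frac{41}{7}$ ($B = -6 + \frac{5 \cdot \frac{1}{5}}{7} = -6 + \frac{1}{7} \cdot 1 = -6 + \frac{1}{7} = - \frac{41}{7} \approx -5.8571$)
$y{\left(J \right)} = - \frac{55}{7} + J$ ($y{\left(J \right)} = -2 + \left(J - \frac{41}{7}\right) = -2 + \left(- \frac{41}{7} + J\right) = - \frac{55}{7} + J$)
$\frac{P{\left(54 \right)} + 2952}{2617 + y{\left(8 \right)}} = \frac{-66 + 2952}{2617 + \left(- \frac{55}{7} + 8\right)} = \frac{2886}{2617 + \frac{1}{7}} = \frac{2886}{\frac{18320}{7}} = 2886 \cdot \frac{7}{18320} = \frac{10101}{9160}$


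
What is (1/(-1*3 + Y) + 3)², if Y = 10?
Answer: 484/49 ≈ 9.8775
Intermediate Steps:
(1/(-1*3 + Y) + 3)² = (1/(-1*3 + 10) + 3)² = (1/(-3 + 10) + 3)² = (1/7 + 3)² = (⅐ + 3)² = (22/7)² = 484/49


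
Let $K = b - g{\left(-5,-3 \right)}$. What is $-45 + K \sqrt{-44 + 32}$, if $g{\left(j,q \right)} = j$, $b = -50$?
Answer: $-45 - 90 i \sqrt{3} \approx -45.0 - 155.88 i$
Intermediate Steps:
$K = -45$ ($K = -50 - -5 = -50 + 5 = -45$)
$-45 + K \sqrt{-44 + 32} = -45 - 45 \sqrt{-44 + 32} = -45 - 45 \sqrt{-12} = -45 - 45 \cdot 2 i \sqrt{3} = -45 - 90 i \sqrt{3}$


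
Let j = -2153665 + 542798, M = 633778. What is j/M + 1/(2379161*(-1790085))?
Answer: -6860522140746483673/2699197389553341930 ≈ -2.5417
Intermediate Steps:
j = -1610867
j/M + 1/(2379161*(-1790085)) = -1610867/633778 + 1/(2379161*(-1790085)) = -1610867*1/633778 + (1/2379161)*(-1/1790085) = -1610867/633778 - 1/4258900418685 = -6860522140746483673/2699197389553341930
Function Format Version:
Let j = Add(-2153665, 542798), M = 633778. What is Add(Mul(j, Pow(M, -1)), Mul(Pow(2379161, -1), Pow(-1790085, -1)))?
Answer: Rational(-6860522140746483673, 2699197389553341930) ≈ -2.5417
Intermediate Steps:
j = -1610867
Add(Mul(j, Pow(M, -1)), Mul(Pow(2379161, -1), Pow(-1790085, -1))) = Add(Mul(-1610867, Pow(633778, -1)), Mul(Pow(2379161, -1), Pow(-1790085, -1))) = Add(Mul(-1610867, Rational(1, 633778)), Mul(Rational(1, 2379161), Rational(-1, 1790085))) = Add(Rational(-1610867, 633778), Rational(-1, 4258900418685)) = Rational(-6860522140746483673, 2699197389553341930)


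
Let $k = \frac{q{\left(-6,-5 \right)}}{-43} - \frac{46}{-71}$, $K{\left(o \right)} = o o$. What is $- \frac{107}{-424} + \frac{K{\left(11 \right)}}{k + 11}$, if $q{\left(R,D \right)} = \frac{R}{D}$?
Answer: $\frac{802135113}{75208696} \approx 10.665$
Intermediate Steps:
$K{\left(o \right)} = o^{2}$
$k = \frac{9464}{15265}$ ($k = \frac{\left(-6\right) \frac{1}{-5}}{-43} - \frac{46}{-71} = \left(-6\right) \left(- \frac{1}{5}\right) \left(- \frac{1}{43}\right) - - \frac{46}{71} = \frac{6}{5} \left(- \frac{1}{43}\right) + \frac{46}{71} = - \frac{6}{215} + \frac{46}{71} = \frac{9464}{15265} \approx 0.61998$)
$- \frac{107}{-424} + \frac{K{\left(11 \right)}}{k + 11} = - \frac{107}{-424} + \frac{11^{2}}{\frac{9464}{15265} + 11} = \left(-107\right) \left(- \frac{1}{424}\right) + \frac{121}{\frac{177379}{15265}} = \frac{107}{424} + 121 \cdot \frac{15265}{177379} = \frac{107}{424} + \frac{1847065}{177379} = \frac{802135113}{75208696}$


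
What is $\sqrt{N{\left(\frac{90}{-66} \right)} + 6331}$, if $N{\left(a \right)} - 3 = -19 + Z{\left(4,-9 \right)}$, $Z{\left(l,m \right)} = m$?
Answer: $\sqrt{6306} \approx 79.41$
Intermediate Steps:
$N{\left(a \right)} = -25$ ($N{\left(a \right)} = 3 - 28 = -25$)
$\sqrt{N{\left(\frac{90}{-66} \right)} + 6331} = \sqrt{-25 + 6331} = \sqrt{6306}$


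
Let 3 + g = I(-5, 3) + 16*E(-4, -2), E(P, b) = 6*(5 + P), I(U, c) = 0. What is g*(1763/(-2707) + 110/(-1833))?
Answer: -109409819/1653977 ≈ -66.150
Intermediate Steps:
E(P, b) = 30 + 6*P
g = 93 (g = -3 + (0 + 16*(30 + 6*(-4))) = -3 + (0 + 16*(30 - 24)) = -3 + (0 + 16*6) = -3 + (0 + 96) = -3 + 96 = 93)
g*(1763/(-2707) + 110/(-1833)) = 93*(1763/(-2707) + 110/(-1833)) = 93*(1763*(-1/2707) + 110*(-1/1833)) = 93*(-1763/2707 - 110/1833) = 93*(-3529349/4961931) = -109409819/1653977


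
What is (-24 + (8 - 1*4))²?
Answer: 400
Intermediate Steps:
(-24 + (8 - 1*4))² = (-24 + (8 - 4))² = (-24 + 4)² = (-20)² = 400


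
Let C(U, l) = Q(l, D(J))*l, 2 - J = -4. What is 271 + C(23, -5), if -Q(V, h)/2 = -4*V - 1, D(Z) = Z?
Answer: 461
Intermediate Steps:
J = 6 (J = 2 - 1*(-4) = 2 + 4 = 6)
Q(V, h) = 2 + 8*V (Q(V, h) = -2*(-4*V - 1) = -2*(-1 - 4*V) = 2 + 8*V)
C(U, l) = l*(2 + 8*l) (C(U, l) = (2 + 8*l)*l = l*(2 + 8*l))
271 + C(23, -5) = 271 + 2*(-5)*(1 + 4*(-5)) = 271 + 2*(-5)*(1 - 20) = 271 + 2*(-5)*(-19) = 271 + 190 = 461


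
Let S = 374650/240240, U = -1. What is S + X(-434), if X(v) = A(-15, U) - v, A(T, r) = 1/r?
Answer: 10439857/24024 ≈ 434.56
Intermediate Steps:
X(v) = -1 - v (X(v) = 1/(-1) - v = -1 - v)
S = 37465/24024 (S = 374650*(1/240240) = 37465/24024 ≈ 1.5595)
S + X(-434) = 37465/24024 + (-1 - 1*(-434)) = 37465/24024 + (-1 + 434) = 37465/24024 + 433 = 10439857/24024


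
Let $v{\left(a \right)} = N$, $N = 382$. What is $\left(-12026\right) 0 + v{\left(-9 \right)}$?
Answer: $382$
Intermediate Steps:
$v{\left(a \right)} = 382$
$\left(-12026\right) 0 + v{\left(-9 \right)} = \left(-12026\right) 0 + 382 = 0 + 382 = 382$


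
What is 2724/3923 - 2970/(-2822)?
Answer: 9669219/5535353 ≈ 1.7468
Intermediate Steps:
2724/3923 - 2970/(-2822) = 2724*(1/3923) - 2970*(-1/2822) = 2724/3923 + 1485/1411 = 9669219/5535353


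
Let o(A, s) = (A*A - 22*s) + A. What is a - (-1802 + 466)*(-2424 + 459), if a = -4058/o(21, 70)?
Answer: -1415002331/539 ≈ -2.6252e+6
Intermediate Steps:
o(A, s) = A + A**2 - 22*s (o(A, s) = (A**2 - 22*s) + A = A + A**2 - 22*s)
a = 2029/539 (a = -4058/(21 + 21**2 - 22*70) = -4058/(21 + 441 - 1540) = -4058/(-1078) = -4058*(-1/1078) = 2029/539 ≈ 3.7644)
a - (-1802 + 466)*(-2424 + 459) = 2029/539 - (-1802 + 466)*(-2424 + 459) = 2029/539 - (-1336)*(-1965) = 2029/539 - 1*2625240 = 2029/539 - 2625240 = -1415002331/539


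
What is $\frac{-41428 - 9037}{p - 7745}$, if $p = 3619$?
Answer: $\frac{50465}{4126} \approx 12.231$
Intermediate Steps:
$\frac{-41428 - 9037}{p - 7745} = \frac{-41428 - 9037}{3619 - 7745} = - \frac{50465}{-4126} = \left(-50465\right) \left(- \frac{1}{4126}\right) = \frac{50465}{4126}$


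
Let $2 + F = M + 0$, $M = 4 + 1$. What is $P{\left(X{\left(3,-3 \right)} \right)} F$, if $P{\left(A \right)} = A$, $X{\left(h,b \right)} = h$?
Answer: $9$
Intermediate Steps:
$M = 5$
$F = 3$ ($F = -2 + \left(5 + 0\right) = -2 + 5 = 3$)
$P{\left(X{\left(3,-3 \right)} \right)} F = 3 \cdot 3 = 9$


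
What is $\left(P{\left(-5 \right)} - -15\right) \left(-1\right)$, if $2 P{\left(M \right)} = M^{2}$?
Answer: $- \frac{55}{2} \approx -27.5$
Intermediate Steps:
$P{\left(M \right)} = \frac{M^{2}}{2}$
$\left(P{\left(-5 \right)} - -15\right) \left(-1\right) = \left(\frac{\left(-5\right)^{2}}{2} - -15\right) \left(-1\right) = \left(\frac{1}{2} \cdot 25 + 15\right) \left(-1\right) = \left(\frac{25}{2} + 15\right) \left(-1\right) = \frac{55}{2} \left(-1\right) = - \frac{55}{2}$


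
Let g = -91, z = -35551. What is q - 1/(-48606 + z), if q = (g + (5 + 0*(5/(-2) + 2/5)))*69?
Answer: -499387637/84157 ≈ -5934.0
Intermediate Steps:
q = -5934 (q = (-91 + (5 + 0*(5/(-2) + 2/5)))*69 = (-91 + (5 + 0*(5*(-½) + 2*(⅕))))*69 = (-91 + (5 + 0*(-5/2 + ⅖)))*69 = (-91 + (5 + 0*(-21/10)))*69 = (-91 + (5 + 0))*69 = (-91 + 5)*69 = -86*69 = -5934)
q - 1/(-48606 + z) = -5934 - 1/(-48606 - 35551) = -5934 - 1/(-84157) = -5934 - 1*(-1/84157) = -5934 + 1/84157 = -499387637/84157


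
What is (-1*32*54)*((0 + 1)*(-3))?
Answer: 5184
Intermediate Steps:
(-1*32*54)*((0 + 1)*(-3)) = (-32*54)*(1*(-3)) = -1728*(-3) = 5184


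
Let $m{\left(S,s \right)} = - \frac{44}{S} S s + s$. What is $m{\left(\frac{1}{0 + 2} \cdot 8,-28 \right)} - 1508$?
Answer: $-304$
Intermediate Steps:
$m{\left(S,s \right)} = - 43 s$ ($m{\left(S,s \right)} = - 44 s + s = - 43 s$)
$m{\left(\frac{1}{0 + 2} \cdot 8,-28 \right)} - 1508 = \left(-43\right) \left(-28\right) - 1508 = 1204 - 1508 = -304$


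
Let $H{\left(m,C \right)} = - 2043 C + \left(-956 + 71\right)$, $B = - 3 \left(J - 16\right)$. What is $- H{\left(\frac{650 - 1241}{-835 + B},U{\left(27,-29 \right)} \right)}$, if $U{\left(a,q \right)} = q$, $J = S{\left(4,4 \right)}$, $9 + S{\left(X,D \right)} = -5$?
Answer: $-58362$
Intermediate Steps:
$S{\left(X,D \right)} = -14$ ($S{\left(X,D \right)} = -9 - 5 = -14$)
$J = -14$
$B = 90$ ($B = - 3 \left(-14 - 16\right) = \left(-3\right) \left(-30\right) = 90$)
$H{\left(m,C \right)} = -885 - 2043 C$ ($H{\left(m,C \right)} = - 2043 C - 885 = -885 - 2043 C$)
$- H{\left(\frac{650 - 1241}{-835 + B},U{\left(27,-29 \right)} \right)} = - (-885 - -59247) = - (-885 + 59247) = \left(-1\right) 58362 = -58362$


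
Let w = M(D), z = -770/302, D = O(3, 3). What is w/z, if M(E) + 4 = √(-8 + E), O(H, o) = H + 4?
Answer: 604/385 - 151*I/385 ≈ 1.5688 - 0.39221*I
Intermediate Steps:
O(H, o) = 4 + H
D = 7 (D = 4 + 3 = 7)
z = -385/151 (z = -770*1/302 = -385/151 ≈ -2.5497)
M(E) = -4 + √(-8 + E)
w = -4 + I (w = -4 + √(-8 + 7) = -4 + √(-1) = -4 + I ≈ -4.0 + 1.0*I)
w/z = (-4 + I)/(-385/151) = (-4 + I)*(-151/385) = 604/385 - 151*I/385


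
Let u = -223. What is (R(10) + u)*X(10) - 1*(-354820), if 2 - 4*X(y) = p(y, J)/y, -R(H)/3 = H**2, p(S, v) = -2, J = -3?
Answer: 7090647/20 ≈ 3.5453e+5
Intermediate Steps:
R(H) = -3*H**2
X(y) = 1/2 + 1/(2*y) (X(y) = 1/2 - (-1)/(2*y) = 1/2 + 1/(2*y))
(R(10) + u)*X(10) - 1*(-354820) = (-3*10**2 - 223)*((1/2)*(1 + 10)/10) - 1*(-354820) = (-3*100 - 223)*((1/2)*(1/10)*11) + 354820 = (-300 - 223)*(11/20) + 354820 = -523*11/20 + 354820 = -5753/20 + 354820 = 7090647/20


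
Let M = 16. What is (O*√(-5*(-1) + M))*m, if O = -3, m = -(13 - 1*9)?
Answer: 12*√21 ≈ 54.991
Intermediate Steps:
m = -4 (m = -(13 - 9) = -1*4 = -4)
(O*√(-5*(-1) + M))*m = -3*√(-5*(-1) + 16)*(-4) = -3*√(5 + 16)*(-4) = -3*√21*(-4) = 12*√21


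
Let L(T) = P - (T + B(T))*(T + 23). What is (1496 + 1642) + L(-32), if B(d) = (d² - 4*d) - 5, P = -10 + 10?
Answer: 13173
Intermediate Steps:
P = 0
B(d) = -5 + d² - 4*d
L(T) = -(23 + T)*(-5 + T² - 3*T) (L(T) = 0 - (T + (-5 + T² - 4*T))*(T + 23) = 0 - (-5 + T² - 3*T)*(23 + T) = 0 - (23 + T)*(-5 + T² - 3*T) = -(23 + T)*(-5 + T² - 3*T))
(1496 + 1642) + L(-32) = (1496 + 1642) + (115 - 1*(-32)³ - 20*(-32)² + 74*(-32)) = 3138 + (115 - 1*(-32768) - 20*1024 - 2368) = 3138 + (115 + 32768 - 20480 - 2368) = 3138 + 10035 = 13173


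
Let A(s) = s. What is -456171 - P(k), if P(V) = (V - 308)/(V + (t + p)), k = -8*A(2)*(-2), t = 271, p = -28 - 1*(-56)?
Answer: -150992325/331 ≈ -4.5617e+5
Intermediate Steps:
p = 28 (p = -28 + 56 = 28)
k = 32 (k = -8*2*(-2) = -16*(-2) = 32)
P(V) = (-308 + V)/(299 + V) (P(V) = (V - 308)/(V + (271 + 28)) = (-308 + V)/(V + 299) = (-308 + V)/(299 + V))
-456171 - P(k) = -456171 - (-308 + 32)/(299 + 32) = -456171 - (-276)/331 = -456171 - 1*(-276/331) = -456171 + 276/331 = -150992325/331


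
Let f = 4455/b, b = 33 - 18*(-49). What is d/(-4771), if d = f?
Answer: -297/291031 ≈ -0.0010205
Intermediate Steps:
b = 915 (b = 33 + 882 = 915)
f = 297/61 (f = 4455/915 = 4455*(1/915) = 297/61 ≈ 4.8689)
d = 297/61 ≈ 4.8689
d/(-4771) = (297/61)/(-4771) = (297/61)*(-1/4771) = -297/291031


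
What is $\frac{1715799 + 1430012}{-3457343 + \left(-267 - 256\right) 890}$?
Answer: $- \frac{3145811}{3922813} \approx -0.80193$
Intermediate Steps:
$\frac{1715799 + 1430012}{-3457343 + \left(-267 - 256\right) 890} = \frac{3145811}{-3457343 - 465470} = \frac{3145811}{-3922813} = 3145811 \left(- \frac{1}{3922813}\right) = - \frac{3145811}{3922813}$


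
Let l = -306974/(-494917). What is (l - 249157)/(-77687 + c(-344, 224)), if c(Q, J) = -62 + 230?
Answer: 123311727995/38365470923 ≈ 3.2141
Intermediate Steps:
l = 306974/494917 (l = -306974*(-1/494917) = 306974/494917 ≈ 0.62025)
c(Q, J) = 168
(l - 249157)/(-77687 + c(-344, 224)) = (306974/494917 - 249157)/(-77687 + 168) = -123311727995/494917/(-77519) = -123311727995/494917*(-1/77519) = 123311727995/38365470923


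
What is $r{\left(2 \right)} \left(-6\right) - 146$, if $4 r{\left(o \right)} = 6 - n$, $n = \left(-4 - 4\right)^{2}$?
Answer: $-59$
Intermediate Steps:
$n = 64$ ($n = \left(-8\right)^{2} = 64$)
$r{\left(o \right)} = - \frac{29}{2}$ ($r{\left(o \right)} = \frac{6 - 64}{4} = \frac{1}{4} \left(-58\right) = - \frac{29}{2}$)
$r{\left(2 \right)} \left(-6\right) - 146 = \left(- \frac{29}{2}\right) \left(-6\right) - 146 = 87 - 146 = -59$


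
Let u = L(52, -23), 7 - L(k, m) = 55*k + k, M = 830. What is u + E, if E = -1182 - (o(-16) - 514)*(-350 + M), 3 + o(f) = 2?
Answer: 243113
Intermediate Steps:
o(f) = -1 (o(f) = -3 + 2 = -1)
L(k, m) = 7 - 56*k (L(k, m) = 7 - (55*k + k) = 7 - 56*k)
u = -2905 (u = 7 - 56*52 = 7 - 2912 = -2905)
E = 246018 (E = -1182 - (-1 - 514)*(-350 + 830) = -1182 - (-515)*480 = -1182 - 1*(-247200) = -1182 + 247200 = 246018)
u + E = -2905 + 246018 = 243113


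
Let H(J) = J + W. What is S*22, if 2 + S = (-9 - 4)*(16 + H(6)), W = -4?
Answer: -5192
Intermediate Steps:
H(J) = -4 + J (H(J) = J - 4 = -4 + J)
S = -236 (S = -2 + (-9 - 4)*(16 + (-4 + 6)) = -2 - 13*(16 + 2) = -2 - 13*18 = -2 - 234 = -236)
S*22 = -236*22 = -5192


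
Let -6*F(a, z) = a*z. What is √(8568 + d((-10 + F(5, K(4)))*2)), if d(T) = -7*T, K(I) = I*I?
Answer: 2*√20013/3 ≈ 94.312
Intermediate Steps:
K(I) = I²
F(a, z) = -a*z/6
√(8568 + d((-10 + F(5, K(4)))*2)) = √(8568 - 7*(-10 - ⅙*5*4²)*2) = √(8568 - 7*(-10 - ⅙*5*16)*2) = √(8568 - 7*(-10 - 40/3)*2) = √(8568 - (-490)*2/3) = √(8568 - 7*(-140/3)) = √(8568 + 980/3) = √(26684/3) = 2*√20013/3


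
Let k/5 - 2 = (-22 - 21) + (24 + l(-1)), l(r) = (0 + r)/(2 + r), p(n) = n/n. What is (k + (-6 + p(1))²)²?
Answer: 4225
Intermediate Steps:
p(n) = 1
l(r) = r/(2 + r)
k = -90 (k = 10 + 5*((-22 - 21) + (24 - 1/(2 - 1))) = 10 + 5*(-43 + (24 - 1/1)) = 10 + 5*(-43 + (24 - 1*1)) = 10 + 5*(-43 + (24 - 1)) = 10 + 5*(-43 + 23) = 10 + 5*(-20) = 10 - 100 = -90)
(k + (-6 + p(1))²)² = (-90 + (-6 + 1)²)² = (-90 + (-5)²)² = (-90 + 25)² = (-65)² = 4225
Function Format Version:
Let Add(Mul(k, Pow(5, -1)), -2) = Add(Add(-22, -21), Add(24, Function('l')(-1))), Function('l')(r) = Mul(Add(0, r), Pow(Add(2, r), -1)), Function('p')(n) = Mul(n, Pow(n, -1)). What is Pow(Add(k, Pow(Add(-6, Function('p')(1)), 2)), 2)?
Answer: 4225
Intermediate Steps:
Function('p')(n) = 1
Function('l')(r) = Mul(r, Pow(Add(2, r), -1))
k = -90 (k = Add(10, Mul(5, Add(Add(-22, -21), Add(24, Mul(-1, Pow(Add(2, -1), -1)))))) = Add(10, Mul(5, Add(-43, Add(24, Mul(-1, Pow(1, -1)))))) = Add(10, Mul(5, Add(-43, Add(24, Mul(-1, 1))))) = Add(10, Mul(5, Add(-43, Add(24, -1)))) = Add(10, Mul(5, Add(-43, 23))) = Add(10, Mul(5, -20)) = Add(10, -100) = -90)
Pow(Add(k, Pow(Add(-6, Function('p')(1)), 2)), 2) = Pow(Add(-90, Pow(Add(-6, 1), 2)), 2) = Pow(Add(-90, Pow(-5, 2)), 2) = Pow(Add(-90, 25), 2) = Pow(-65, 2) = 4225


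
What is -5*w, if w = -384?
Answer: 1920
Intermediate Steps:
-5*w = -5*(-384) = 1920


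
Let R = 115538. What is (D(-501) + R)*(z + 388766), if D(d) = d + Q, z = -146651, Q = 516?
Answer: 27977114595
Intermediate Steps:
D(d) = 516 + d (D(d) = d + 516 = 516 + d)
(D(-501) + R)*(z + 388766) = ((516 - 501) + 115538)*(-146651 + 388766) = (15 + 115538)*242115 = 115553*242115 = 27977114595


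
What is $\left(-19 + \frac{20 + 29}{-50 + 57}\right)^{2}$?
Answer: $144$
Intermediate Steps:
$\left(-19 + \frac{20 + 29}{-50 + 57}\right)^{2} = \left(-19 + \frac{49}{7}\right)^{2} = \left(-19 + 49 \cdot \frac{1}{7}\right)^{2} = \left(-19 + 7\right)^{2} = \left(-12\right)^{2} = 144$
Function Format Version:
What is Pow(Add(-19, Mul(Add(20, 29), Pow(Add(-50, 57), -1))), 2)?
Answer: 144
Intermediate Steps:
Pow(Add(-19, Mul(Add(20, 29), Pow(Add(-50, 57), -1))), 2) = Pow(Add(-19, Mul(49, Pow(7, -1))), 2) = Pow(Add(-19, Mul(49, Rational(1, 7))), 2) = Pow(Add(-19, 7), 2) = Pow(-12, 2) = 144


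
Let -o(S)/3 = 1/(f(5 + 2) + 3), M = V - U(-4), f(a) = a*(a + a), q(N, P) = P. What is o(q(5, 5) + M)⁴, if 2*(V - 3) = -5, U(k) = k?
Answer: 81/104060401 ≈ 7.7839e-7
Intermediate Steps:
V = ½ (V = 3 + (½)*(-5) = 3 - 5/2 = ½ ≈ 0.50000)
f(a) = 2*a² (f(a) = a*(2*a) = 2*a²)
M = 9/2 (M = ½ - 1*(-4) = ½ + 4 = 9/2 ≈ 4.5000)
o(S) = -3/101 (o(S) = -3/(2*(5 + 2)² + 3) = -3/(2*7² + 3) = -3/(2*49 + 3) = -3/(98 + 3) = -3/101)
o(q(5, 5) + M)⁴ = (-3/101)⁴ = 81/104060401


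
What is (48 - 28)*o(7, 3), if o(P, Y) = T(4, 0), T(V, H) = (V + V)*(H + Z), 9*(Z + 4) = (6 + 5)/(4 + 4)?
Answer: -5540/9 ≈ -615.56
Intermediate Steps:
Z = -277/72 (Z = -4 + ((6 + 5)/(4 + 4))/9 = -4 + (11/8)/9 = -4 + (11*(⅛))/9 = -4 + (⅑)*(11/8) = -4 + 11/72 = -277/72 ≈ -3.8472)
T(V, H) = 2*V*(-277/72 + H) (T(V, H) = (V + V)*(H - 277/72) = (2*V)*(-277/72 + H) = 2*V*(-277/72 + H))
o(P, Y) = -277/9 (o(P, Y) = (1/36)*4*(-277 + 72*0) = (1/36)*4*(-277 + 0) = (1/36)*4*(-277) = -277/9)
(48 - 28)*o(7, 3) = (48 - 28)*(-277/9) = 20*(-277/9) = -5540/9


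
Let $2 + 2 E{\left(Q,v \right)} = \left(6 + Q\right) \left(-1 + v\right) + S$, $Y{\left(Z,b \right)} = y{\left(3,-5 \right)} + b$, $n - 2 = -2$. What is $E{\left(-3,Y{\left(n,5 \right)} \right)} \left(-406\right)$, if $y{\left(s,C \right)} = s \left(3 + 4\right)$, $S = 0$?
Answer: $-14819$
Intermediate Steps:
$n = 0$ ($n = 2 - 2 = 0$)
$y{\left(s,C \right)} = 7 s$ ($y{\left(s,C \right)} = s 7 = 7 s$)
$Y{\left(Z,b \right)} = 21 + b$ ($Y{\left(Z,b \right)} = 7 \cdot 3 + b = 21 + b$)
$E{\left(Q,v \right)} = -1 + \frac{\left(-1 + v\right) \left(6 + Q\right)}{2}$ ($E{\left(Q,v \right)} = -1 + \frac{\left(6 + Q\right) \left(-1 + v\right) + 0}{2} = -1 + \frac{\left(-1 + v\right) \left(6 + Q\right) + 0}{2} = -1 + \frac{\left(-1 + v\right) \left(6 + Q\right)}{2}$)
$E{\left(-3,Y{\left(n,5 \right)} \right)} \left(-406\right) = \left(-4 + 3 \left(21 + 5\right) - - \frac{3}{2} + \frac{1}{2} \left(-3\right) \left(21 + 5\right)\right) \left(-406\right) = \left(-4 + 3 \cdot 26 + \frac{3}{2} + \frac{1}{2} \left(-3\right) 26\right) \left(-406\right) = \left(-4 + 78 + \frac{3}{2} - 39\right) \left(-406\right) = \frac{73}{2} \left(-406\right) = -14819$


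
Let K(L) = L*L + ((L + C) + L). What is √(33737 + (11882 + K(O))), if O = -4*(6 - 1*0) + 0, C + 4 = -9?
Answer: 3*√5126 ≈ 214.79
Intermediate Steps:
C = -13 (C = -4 - 9 = -13)
O = -24 (O = -4*(6 + 0) + 0 = -4*6 + 0 = -24 + 0 = -24)
K(L) = -13 + L² + 2*L (K(L) = L*L + ((L - 13) + L) = L² + ((-13 + L) + L) = L² + (-13 + 2*L) = -13 + L² + 2*L)
√(33737 + (11882 + K(O))) = √(33737 + (11882 + (-13 + (-24)² + 2*(-24)))) = √(33737 + (11882 + (-13 + 576 - 48))) = √(33737 + (11882 + 515)) = √(33737 + 12397) = √46134 = 3*√5126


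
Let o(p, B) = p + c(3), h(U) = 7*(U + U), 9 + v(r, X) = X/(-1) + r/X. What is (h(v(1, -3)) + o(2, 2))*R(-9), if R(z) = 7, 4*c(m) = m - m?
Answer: -1820/3 ≈ -606.67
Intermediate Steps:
c(m) = 0 (c(m) = (m - m)/4 = (¼)*0 = 0)
v(r, X) = -9 - X + r/X (v(r, X) = -9 + (X/(-1) + r/X) = -9 + (X*(-1) + r/X) = -9 + (-X + r/X) = -9 - X + r/X)
h(U) = 14*U (h(U) = 7*(2*U) = 14*U)
o(p, B) = p (o(p, B) = p + 0 = p)
(h(v(1, -3)) + o(2, 2))*R(-9) = (14*(-9 - 1*(-3) + 1/(-3)) + 2)*7 = (14*(-9 + 3 + 1*(-⅓)) + 2)*7 = (14*(-9 + 3 - ⅓) + 2)*7 = (14*(-19/3) + 2)*7 = (-266/3 + 2)*7 = -260/3*7 = -1820/3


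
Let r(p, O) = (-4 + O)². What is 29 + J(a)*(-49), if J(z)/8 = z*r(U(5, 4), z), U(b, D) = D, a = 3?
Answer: -1147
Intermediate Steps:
J(z) = 8*z*(-4 + z)² (J(z) = 8*(z*(-4 + z)²) = 8*z*(-4 + z)²)
29 + J(a)*(-49) = 29 + (8*3*(-4 + 3)²)*(-49) = 29 + (8*3*(-1)²)*(-49) = 29 + (8*3*1)*(-49) = 29 + 24*(-49) = 29 - 1176 = -1147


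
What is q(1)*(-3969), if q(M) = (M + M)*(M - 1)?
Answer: 0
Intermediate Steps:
q(M) = 2*M*(-1 + M) (q(M) = (2*M)*(-1 + M) = 2*M*(-1 + M))
q(1)*(-3969) = (2*1*(-1 + 1))*(-3969) = (2*1*0)*(-3969) = 0*(-3969) = 0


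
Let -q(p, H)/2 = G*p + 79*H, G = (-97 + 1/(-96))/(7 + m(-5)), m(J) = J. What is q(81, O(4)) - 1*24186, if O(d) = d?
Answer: -542725/32 ≈ -16960.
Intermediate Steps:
G = -9313/192 (G = (-97 + 1/(-96))/(7 - 5) = (-97 - 1/96)/2 = -9313/96*½ = -9313/192 ≈ -48.505)
q(p, H) = -158*H + 9313*p/96 (q(p, H) = -2*(-9313*p/192 + 79*H) = -2*(79*H - 9313*p/192) = -158*H + 9313*p/96)
q(81, O(4)) - 1*24186 = (-158*4 + (9313/96)*81) - 1*24186 = (-632 + 251451/32) - 24186 = 231227/32 - 24186 = -542725/32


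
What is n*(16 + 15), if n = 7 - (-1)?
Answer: 248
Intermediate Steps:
n = 8 (n = 7 - 1*(-1) = 7 + 1 = 8)
n*(16 + 15) = 8*(16 + 15) = 8*31 = 248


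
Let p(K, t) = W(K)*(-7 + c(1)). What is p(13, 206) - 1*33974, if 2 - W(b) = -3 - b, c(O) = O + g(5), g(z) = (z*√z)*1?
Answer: -34082 + 90*√5 ≈ -33881.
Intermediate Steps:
g(z) = z^(3/2) (g(z) = z^(3/2)*1 = z^(3/2))
c(O) = O + 5*√5 (c(O) = O + 5^(3/2) = O + 5*√5)
W(b) = 5 + b (W(b) = 2 - (-3 - b) = 2 + (3 + b) = 5 + b)
p(K, t) = (-6 + 5*√5)*(5 + K) (p(K, t) = (5 + K)*(-7 + (1 + 5*√5)) = (5 + K)*(-6 + 5*√5) = (-6 + 5*√5)*(5 + K))
p(13, 206) - 1*33974 = -(5 + 13)*(6 - 5*√5) - 1*33974 = -1*18*(6 - 5*√5) - 33974 = (-108 + 90*√5) - 33974 = -34082 + 90*√5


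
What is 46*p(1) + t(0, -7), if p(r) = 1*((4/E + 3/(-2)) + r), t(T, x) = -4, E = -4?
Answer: -73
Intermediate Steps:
p(r) = -5/2 + r (p(r) = 1*((4/(-4) + 3/(-2)) + r) = 1*((4*(-¼) + 3*(-½)) + r) = 1*((-1 - 3/2) + r) = 1*(-5/2 + r) = -5/2 + r)
46*p(1) + t(0, -7) = 46*(-5/2 + 1) - 4 = 46*(-3/2) - 4 = -69 - 4 = -73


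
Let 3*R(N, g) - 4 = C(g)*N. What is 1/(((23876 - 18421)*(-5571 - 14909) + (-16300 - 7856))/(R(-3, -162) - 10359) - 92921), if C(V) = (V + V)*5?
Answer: -26213/2100510505 ≈ -1.2479e-5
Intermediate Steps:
C(V) = 10*V (C(V) = (2*V)*5 = 10*V)
R(N, g) = 4/3 + 10*N*g/3 (R(N, g) = 4/3 + ((10*g)*N)/3 = 4/3 + (10*N*g)/3 = 4/3 + 10*N*g/3)
1/(((23876 - 18421)*(-5571 - 14909) + (-16300 - 7856))/(R(-3, -162) - 10359) - 92921) = 1/(((23876 - 18421)*(-5571 - 14909) + (-16300 - 7856))/((4/3 + (10/3)*(-3)*(-162)) - 10359) - 92921) = 1/((5455*(-20480) - 24156)/((4/3 + 1620) - 10359) - 92921) = 1/((-111718400 - 24156)/(4864/3 - 10359) - 92921) = 1/(-111742556/(-26213/3) - 92921) = 1/(-111742556*(-3/26213) - 92921) = 1/(335227668/26213 - 92921) = 1/(-2100510505/26213) = -26213/2100510505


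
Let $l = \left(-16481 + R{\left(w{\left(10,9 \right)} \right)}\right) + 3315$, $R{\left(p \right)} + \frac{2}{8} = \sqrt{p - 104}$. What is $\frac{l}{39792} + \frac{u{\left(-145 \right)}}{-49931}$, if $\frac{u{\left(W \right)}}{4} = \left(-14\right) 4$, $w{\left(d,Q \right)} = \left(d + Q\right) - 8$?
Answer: $- \frac{123522023}{378448448} + \frac{i \sqrt{93}}{39792} \approx -0.32639 + 0.00024235 i$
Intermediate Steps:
$w{\left(d,Q \right)} = -8 + Q + d$ ($w{\left(d,Q \right)} = \left(Q + d\right) - 8 = -8 + Q + d$)
$R{\left(p \right)} = - \frac{1}{4} + \sqrt{-104 + p}$ ($R{\left(p \right)} = - \frac{1}{4} + \sqrt{p - 104} = - \frac{1}{4} + \sqrt{-104 + p}$)
$l = - \frac{52665}{4} + i \sqrt{93}$ ($l = \left(-16481 - \left(\frac{1}{4} - \sqrt{-104 + \left(-8 + 9 + 10\right)}\right)\right) + 3315 = \left(-16481 - \left(\frac{1}{4} - \sqrt{-104 + 11}\right)\right) + 3315 = \left(-16481 - \left(\frac{1}{4} - \sqrt{-93}\right)\right) + 3315 = \left(-16481 - \left(\frac{1}{4} - i \sqrt{93}\right)\right) + 3315 = \left(- \frac{65925}{4} + i \sqrt{93}\right) + 3315 = - \frac{52665}{4} + i \sqrt{93} \approx -13166.0 + 9.6436 i$)
$u{\left(W \right)} = -224$ ($u{\left(W \right)} = 4 \left(\left(-14\right) 4\right) = 4 \left(-56\right) = -224$)
$\frac{l}{39792} + \frac{u{\left(-145 \right)}}{-49931} = \frac{- \frac{52665}{4} + i \sqrt{93}}{39792} - \frac{224}{-49931} = \left(- \frac{52665}{4} + i \sqrt{93}\right) \frac{1}{39792} - - \frac{32}{7133} = \left(- \frac{17555}{53056} + \frac{i \sqrt{93}}{39792}\right) + \frac{32}{7133} = - \frac{123522023}{378448448} + \frac{i \sqrt{93}}{39792}$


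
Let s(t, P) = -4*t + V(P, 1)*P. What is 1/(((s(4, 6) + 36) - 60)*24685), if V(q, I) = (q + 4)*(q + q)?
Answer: 1/16785800 ≈ 5.9574e-8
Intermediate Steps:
V(q, I) = 2*q*(4 + q) (V(q, I) = (4 + q)*(2*q) = 2*q*(4 + q))
s(t, P) = -4*t + 2*P**2*(4 + P) (s(t, P) = -4*t + (2*P*(4 + P))*P = -4*t + 2*P**2*(4 + P))
1/(((s(4, 6) + 36) - 60)*24685) = 1/((((-4*4 + 2*6**2*(4 + 6)) + 36) - 60)*24685) = 1/((((-16 + 2*36*10) + 36) - 60)*24685) = 1/((((-16 + 720) + 36) - 60)*24685) = 1/(((704 + 36) - 60)*24685) = 1/((740 - 60)*24685) = 1/(680*24685) = 1/16785800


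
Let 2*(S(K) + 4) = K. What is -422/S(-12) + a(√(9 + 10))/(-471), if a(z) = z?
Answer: 211/5 - √19/471 ≈ 42.191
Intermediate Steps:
S(K) = -4 + K/2
-422/S(-12) + a(√(9 + 10))/(-471) = -422/(-4 + (½)*(-12)) + √(9 + 10)/(-471) = -422/(-4 - 6) + √19*(-1/471) = -422/(-10) - √19/471 = -422*(-⅒) - √19/471 = 211/5 - √19/471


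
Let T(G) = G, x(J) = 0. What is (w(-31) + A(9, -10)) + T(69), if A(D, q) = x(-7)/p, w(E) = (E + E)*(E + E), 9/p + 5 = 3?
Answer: 3913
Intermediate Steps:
p = -9/2 (p = 9/(-5 + 3) = 9/(-2) = 9*(-1/2) = -9/2 ≈ -4.5000)
w(E) = 4*E**2 (w(E) = (2*E)*(2*E) = 4*E**2)
A(D, q) = 0 (A(D, q) = 0/(-9/2) = 0*(-2/9) = 0)
(w(-31) + A(9, -10)) + T(69) = (4*(-31)**2 + 0) + 69 = (4*961 + 0) + 69 = (3844 + 0) + 69 = 3844 + 69 = 3913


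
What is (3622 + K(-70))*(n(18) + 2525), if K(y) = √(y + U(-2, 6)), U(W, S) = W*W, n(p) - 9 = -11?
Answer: 9138306 + 2523*I*√66 ≈ 9.1383e+6 + 20497.0*I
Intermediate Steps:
n(p) = -2 (n(p) = 9 - 11 = -2)
U(W, S) = W²
K(y) = √(4 + y) (K(y) = √(y + (-2)²) = √(y + 4) = √(4 + y))
(3622 + K(-70))*(n(18) + 2525) = (3622 + √(4 - 70))*(-2 + 2525) = (3622 + √(-66))*2523 = (3622 + I*√66)*2523 = 9138306 + 2523*I*√66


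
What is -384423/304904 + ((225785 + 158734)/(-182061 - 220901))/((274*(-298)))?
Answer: -395263106842143/313504705581578 ≈ -1.2608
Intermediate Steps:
-384423/304904 + ((225785 + 158734)/(-182061 - 220901))/((274*(-298))) = -384423*1/304904 + (384519/(-402962))/(-81652) = -384423/304904 + (384519*(-1/402962))*(-1/81652) = -384423/304904 - 384519/402962*(-1/81652) = -384423/304904 + 384519/32902653224 = -395263106842143/313504705581578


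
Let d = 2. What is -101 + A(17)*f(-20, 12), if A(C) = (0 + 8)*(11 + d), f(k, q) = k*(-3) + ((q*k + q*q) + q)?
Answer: -2597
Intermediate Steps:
f(k, q) = q + q² - 3*k + k*q (f(k, q) = -3*k + ((k*q + q²) + q) = -3*k + ((q² + k*q) + q) = -3*k + (q + q² + k*q) = q + q² - 3*k + k*q)
A(C) = 104 (A(C) = (0 + 8)*(11 + 2) = 8*13 = 104)
-101 + A(17)*f(-20, 12) = -101 + 104*(12 + 12² - 3*(-20) - 20*12) = -101 + 104*(12 + 144 + 60 - 240) = -101 + 104*(-24) = -101 - 2496 = -2597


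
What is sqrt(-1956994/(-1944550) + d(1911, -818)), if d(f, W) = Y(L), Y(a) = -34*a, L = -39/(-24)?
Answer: I*sqrt(8204398185217)/388910 ≈ 7.365*I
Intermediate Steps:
L = 13/8 (L = -39*(-1/24) = 13/8 ≈ 1.6250)
d(f, W) = -221/4 (d(f, W) = -34*13/8 = -221/4)
sqrt(-1956994/(-1944550) + d(1911, -818)) = sqrt(-1956994/(-1944550) - 221/4) = sqrt(-1956994*(-1/1944550) - 221/4) = sqrt(978497/972275 - 221/4) = sqrt(-210958787/3889100) = I*sqrt(8204398185217)/388910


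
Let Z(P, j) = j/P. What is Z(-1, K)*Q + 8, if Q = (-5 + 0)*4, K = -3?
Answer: -52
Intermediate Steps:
Q = -20 (Q = -5*4 = -20)
Z(-1, K)*Q + 8 = -3/(-1)*(-20) + 8 = -3*(-1)*(-20) + 8 = 3*(-20) + 8 = -60 + 8 = -52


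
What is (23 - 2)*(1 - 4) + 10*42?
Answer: 357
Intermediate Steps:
(23 - 2)*(1 - 4) + 10*42 = 21*(-3) + 420 = -63 + 420 = 357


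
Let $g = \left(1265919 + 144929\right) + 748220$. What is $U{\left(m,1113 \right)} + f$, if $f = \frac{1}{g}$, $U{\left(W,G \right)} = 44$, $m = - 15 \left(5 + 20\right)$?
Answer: $\frac{94998993}{2159068} \approx 44.0$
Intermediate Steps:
$m = -375$ ($m = \left(-15\right) 25 = -375$)
$g = 2159068$ ($g = 1410848 + 748220 = 2159068$)
$f = \frac{1}{2159068} \approx 4.6316 \cdot 10^{-7}$
$U{\left(m,1113 \right)} + f = 44 + \frac{1}{2159068} = \frac{94998993}{2159068}$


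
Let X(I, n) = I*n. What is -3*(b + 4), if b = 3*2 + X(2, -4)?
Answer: -6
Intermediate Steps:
b = -2 (b = 3*2 + 2*(-4) = 6 - 8 = -2)
-3*(b + 4) = -3*(-2 + 4) = -3*2 = -6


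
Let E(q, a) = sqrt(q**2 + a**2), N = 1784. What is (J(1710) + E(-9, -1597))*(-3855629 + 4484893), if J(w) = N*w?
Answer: 1919657928960 + 629264*sqrt(2550490) ≈ 1.9207e+12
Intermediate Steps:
E(q, a) = sqrt(a**2 + q**2)
J(w) = 1784*w
(J(1710) + E(-9, -1597))*(-3855629 + 4484893) = (1784*1710 + sqrt((-1597)**2 + (-9)**2))*(-3855629 + 4484893) = (3050640 + sqrt(2550409 + 81))*629264 = (3050640 + sqrt(2550490))*629264 = 1919657928960 + 629264*sqrt(2550490)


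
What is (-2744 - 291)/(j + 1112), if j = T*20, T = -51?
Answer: -3035/92 ≈ -32.989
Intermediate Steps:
j = -1020 (j = -51*20 = -1020)
(-2744 - 291)/(j + 1112) = (-2744 - 291)/(-1020 + 1112) = -3035/92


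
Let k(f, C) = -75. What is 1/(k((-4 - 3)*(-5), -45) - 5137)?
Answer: -1/5212 ≈ -0.00019187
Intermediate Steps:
1/(k((-4 - 3)*(-5), -45) - 5137) = 1/(-75 - 5137) = 1/(-5212) = -1/5212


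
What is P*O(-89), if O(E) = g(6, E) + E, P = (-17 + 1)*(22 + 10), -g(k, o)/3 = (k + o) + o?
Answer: -218624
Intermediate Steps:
g(k, o) = -6*o - 3*k (g(k, o) = -3*((k + o) + o) = -3*(k + 2*o) = -6*o - 3*k)
P = -512 (P = -16*32 = -512)
O(E) = -18 - 5*E (O(E) = (-6*E - 3*6) + E = (-6*E - 18) + E = (-18 - 6*E) + E = -18 - 5*E)
P*O(-89) = -512*(-18 - 5*(-89)) = -512*(-18 + 445) = -512*427 = -218624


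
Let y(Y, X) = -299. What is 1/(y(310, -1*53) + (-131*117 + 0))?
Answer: -1/15626 ≈ -6.3996e-5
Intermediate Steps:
1/(y(310, -1*53) + (-131*117 + 0)) = 1/(-299 + (-131*117 + 0)) = 1/(-299 + (-15327 + 0)) = 1/(-299 - 15327) = 1/(-15626) = -1/15626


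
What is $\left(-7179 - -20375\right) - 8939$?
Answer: $4257$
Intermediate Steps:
$\left(-7179 - -20375\right) - 8939 = \left(-7179 + 20375\right) - 8939 = 13196 - 8939 = 4257$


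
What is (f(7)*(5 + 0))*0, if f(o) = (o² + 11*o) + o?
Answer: 0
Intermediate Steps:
f(o) = o² + 12*o
(f(7)*(5 + 0))*0 = ((7*(12 + 7))*(5 + 0))*0 = ((7*19)*5)*0 = (133*5)*0 = 665*0 = 0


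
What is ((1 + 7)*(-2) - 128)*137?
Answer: -19728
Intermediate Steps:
((1 + 7)*(-2) - 128)*137 = (8*(-2) - 128)*137 = (-16 - 128)*137 = -144*137 = -19728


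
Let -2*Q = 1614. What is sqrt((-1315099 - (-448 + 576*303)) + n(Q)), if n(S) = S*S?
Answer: I*sqrt(837930) ≈ 915.38*I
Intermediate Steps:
Q = -807 (Q = -1/2*1614 = -807)
n(S) = S**2
sqrt((-1315099 - (-448 + 576*303)) + n(Q)) = sqrt((-1315099 - (-448 + 576*303)) + (-807)**2) = sqrt((-1315099 - (-448 + 174528)) + 651249) = sqrt((-1315099 - 1*174080) + 651249) = sqrt((-1315099 - 174080) + 651249) = sqrt(-1489179 + 651249) = sqrt(-837930) = I*sqrt(837930)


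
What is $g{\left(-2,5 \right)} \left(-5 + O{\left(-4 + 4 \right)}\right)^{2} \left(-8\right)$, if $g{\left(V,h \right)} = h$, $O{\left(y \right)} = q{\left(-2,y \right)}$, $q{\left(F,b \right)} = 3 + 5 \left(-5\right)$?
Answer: $-29160$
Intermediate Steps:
$q{\left(F,b \right)} = -22$ ($q{\left(F,b \right)} = 3 - 25 = -22$)
$O{\left(y \right)} = -22$
$g{\left(-2,5 \right)} \left(-5 + O{\left(-4 + 4 \right)}\right)^{2} \left(-8\right) = 5 \left(-5 - 22\right)^{2} \left(-8\right) = 5 \left(-27\right)^{2} \left(-8\right) = 5 \cdot 729 \left(-8\right) = 3645 \left(-8\right) = -29160$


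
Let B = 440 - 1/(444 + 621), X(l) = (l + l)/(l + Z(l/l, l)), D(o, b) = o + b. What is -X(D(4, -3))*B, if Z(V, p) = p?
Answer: -468599/1065 ≈ -440.00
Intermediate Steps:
D(o, b) = b + o
X(l) = 1 (X(l) = (l + l)/(l + l) = (2*l)/((2*l)) = (2*l)*(1/(2*l)) = 1)
B = 468599/1065 (B = 440 - 1/1065 = 468599/1065 ≈ 440.00)
-X(D(4, -3))*B = -468599/1065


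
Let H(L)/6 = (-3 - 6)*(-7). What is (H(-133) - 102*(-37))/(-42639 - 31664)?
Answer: -4152/74303 ≈ -0.055879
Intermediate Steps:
H(L) = 378 (H(L) = 6*((-3 - 6)*(-7)) = 6*(-9*(-7)) = 6*63 = 378)
(H(-133) - 102*(-37))/(-42639 - 31664) = (378 - 102*(-37))/(-42639 - 31664) = (378 + 3774)/(-74303) = 4152*(-1/74303) = -4152/74303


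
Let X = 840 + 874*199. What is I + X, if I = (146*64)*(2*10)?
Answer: 361646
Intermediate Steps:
I = 186880 (I = 9344*20 = 186880)
X = 174766 (X = 840 + 173926 = 174766)
I + X = 186880 + 174766 = 361646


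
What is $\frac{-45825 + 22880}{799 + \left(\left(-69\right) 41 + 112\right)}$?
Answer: $\frac{22945}{1918} \approx 11.963$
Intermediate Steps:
$\frac{-45825 + 22880}{799 + \left(\left(-69\right) 41 + 112\right)} = - \frac{22945}{799 + \left(-2829 + 112\right)} = - \frac{22945}{799 - 2717} = - \frac{22945}{-1918} = \left(-22945\right) \left(- \frac{1}{1918}\right) = \frac{22945}{1918}$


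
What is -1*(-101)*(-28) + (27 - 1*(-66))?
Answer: -2735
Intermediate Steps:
-1*(-101)*(-28) + (27 - 1*(-66)) = 101*(-28) + (27 + 66) = -2828 + 93 = -2735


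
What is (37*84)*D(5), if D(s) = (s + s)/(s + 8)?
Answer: 31080/13 ≈ 2390.8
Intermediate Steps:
D(s) = 2*s/(8 + s) (D(s) = (2*s)/(8 + s) = 2*s/(8 + s))
(37*84)*D(5) = (37*84)*(2*5/(8 + 5)) = 3108*(2*5/13) = 3108*(2*5*(1/13)) = 3108*(10/13) = 31080/13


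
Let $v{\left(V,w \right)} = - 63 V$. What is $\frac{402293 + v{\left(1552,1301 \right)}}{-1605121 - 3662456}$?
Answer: $- \frac{304517}{5267577} \approx -0.05781$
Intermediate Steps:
$\frac{402293 + v{\left(1552,1301 \right)}}{-1605121 - 3662456} = \frac{402293 - 97776}{-1605121 - 3662456} = \frac{402293 - 97776}{-5267577} = 304517 \left(- \frac{1}{5267577}\right) = - \frac{304517}{5267577}$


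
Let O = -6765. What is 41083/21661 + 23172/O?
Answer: -74667399/48845555 ≈ -1.5286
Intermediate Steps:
41083/21661 + 23172/O = 41083/21661 + 23172/(-6765) = 41083*(1/21661) + 23172*(-1/6765) = 41083/21661 - 7724/2255 = -74667399/48845555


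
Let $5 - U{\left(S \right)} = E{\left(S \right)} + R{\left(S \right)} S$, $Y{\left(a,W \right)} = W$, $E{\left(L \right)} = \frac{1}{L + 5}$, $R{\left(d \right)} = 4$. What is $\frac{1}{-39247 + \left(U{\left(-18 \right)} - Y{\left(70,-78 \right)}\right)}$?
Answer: $- \frac{13}{508195} \approx -2.5581 \cdot 10^{-5}$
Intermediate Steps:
$E{\left(L \right)} = \frac{1}{5 + L}$
$U{\left(S \right)} = 5 - \frac{1}{5 + S} - 4 S$ ($U{\left(S \right)} = 5 - \left(\frac{1}{5 + S} + 4 S\right) = 5 - \frac{1}{5 + S} - 4 S$)
$\frac{1}{-39247 + \left(U{\left(-18 \right)} - Y{\left(70,-78 \right)}\right)} = \frac{1}{-39247 + \left(\frac{-1 + \left(5 - 18\right) \left(5 - -72\right)}{5 - 18} - -78\right)} = \frac{1}{-39247 + \left(\frac{-1 - 13 \left(5 + 72\right)}{-13} + 78\right)} = \frac{1}{-39247 + \left(- \frac{-1 - 1001}{13} + 78\right)} = \frac{1}{-39247 + \left(\left(- \frac{1}{13}\right) \left(-1002\right) + 78\right)} = \frac{1}{-39247 + \left(\frac{1002}{13} + 78\right)} = \frac{1}{-39247 + \frac{2016}{13}} = \frac{1}{- \frac{508195}{13}} = - \frac{13}{508195}$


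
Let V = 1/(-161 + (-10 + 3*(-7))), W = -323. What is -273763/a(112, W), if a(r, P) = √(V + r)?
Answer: -2190104*√64509/21503 ≈ -25869.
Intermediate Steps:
V = -1/192 (V = 1/(-161 + (-10 - 21)) = 1/(-161 - 31) = 1/(-192) = -1/192 ≈ -0.0052083)
a(r, P) = √(-1/192 + r)
-273763/a(112, W) = -273763*24/√(-3 + 576*112) = -273763*24/√(-3 + 64512) = -273763*8*√64509/21503 = -2190104*√64509/21503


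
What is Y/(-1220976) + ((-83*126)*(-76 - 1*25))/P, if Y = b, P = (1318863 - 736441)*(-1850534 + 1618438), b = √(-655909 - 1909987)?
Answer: -528129/67588908256 - I*√641474/610488 ≈ -7.8138e-6 - 0.0013119*I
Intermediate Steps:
b = 2*I*√641474 (b = √(-2565896) = 2*I*√641474 ≈ 1601.8*I)
P = -135177816512 (P = 582422*(-232096) = -135177816512)
Y = 2*I*√641474 ≈ 1601.8*I
Y/(-1220976) + ((-83*126)*(-76 - 1*25))/P = (2*I*√641474)/(-1220976) + ((-83*126)*(-76 - 1*25))/(-135177816512) = (2*I*√641474)*(-1/1220976) - 10458*(-76 - 25)*(-1/135177816512) = -I*√641474/610488 - 10458*(-101)*(-1/135177816512) = -I*√641474/610488 + 1056258*(-1/135177816512) = -I*√641474/610488 - 528129/67588908256 = -528129/67588908256 - I*√641474/610488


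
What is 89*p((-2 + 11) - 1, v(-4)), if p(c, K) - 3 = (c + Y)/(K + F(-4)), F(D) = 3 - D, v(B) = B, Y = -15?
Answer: 178/3 ≈ 59.333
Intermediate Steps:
p(c, K) = 3 + (-15 + c)/(7 + K) (p(c, K) = 3 + (c - 15)/(K + (3 - 1*(-4))) = 3 + (-15 + c)/(K + (3 + 4)) = 3 + (-15 + c)/(K + 7) = 3 + (-15 + c)/(7 + K))
89*p((-2 + 11) - 1, v(-4)) = 89*((6 + ((-2 + 11) - 1) + 3*(-4))/(7 - 4)) = 89*((6 + (9 - 1) - 12)/3) = 89*((6 + 8 - 12)/3) = 89*((1/3)*2) = 89*(2/3) = 178/3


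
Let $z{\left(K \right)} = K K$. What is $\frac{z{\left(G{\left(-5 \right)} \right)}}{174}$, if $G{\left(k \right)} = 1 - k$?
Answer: $\frac{6}{29} \approx 0.2069$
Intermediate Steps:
$z{\left(K \right)} = K^{2}$
$\frac{z{\left(G{\left(-5 \right)} \right)}}{174} = \frac{\left(1 - -5\right)^{2}}{174} = \left(1 + 5\right)^{2} \cdot \frac{1}{174} = 6^{2} \cdot \frac{1}{174} = 36 \cdot \frac{1}{174} = \frac{6}{29}$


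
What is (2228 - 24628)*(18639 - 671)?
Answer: -402483200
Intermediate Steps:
(2228 - 24628)*(18639 - 671) = -22400*17968 = -402483200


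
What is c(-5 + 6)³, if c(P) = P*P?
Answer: 1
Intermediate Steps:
c(P) = P²
c(-5 + 6)³ = ((-5 + 6)²)³ = (1²)³ = 1³ = 1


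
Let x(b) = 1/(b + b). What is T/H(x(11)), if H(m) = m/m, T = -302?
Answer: -302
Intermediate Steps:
x(b) = 1/(2*b)
H(m) = 1
T/H(x(11)) = -302/1 = -302*1 = -302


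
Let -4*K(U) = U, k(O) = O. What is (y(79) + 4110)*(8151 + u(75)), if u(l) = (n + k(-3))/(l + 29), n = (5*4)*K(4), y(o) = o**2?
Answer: 8774346031/104 ≈ 8.4369e+7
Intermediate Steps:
K(U) = -U/4
n = -20 (n = (5*4)*(-1/4*4) = 20*(-1) = -20)
u(l) = -23/(29 + l) (u(l) = (-20 - 3)/(l + 29) = -23/(29 + l))
(y(79) + 4110)*(8151 + u(75)) = (79**2 + 4110)*(8151 - 23/(29 + 75)) = (6241 + 4110)*(8151 - 23/104) = 10351*(8151 - 23*1/104) = 10351*(8151 - 23/104) = 10351*(847681/104) = 8774346031/104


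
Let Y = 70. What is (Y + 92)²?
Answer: 26244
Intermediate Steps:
(Y + 92)² = (70 + 92)² = 162² = 26244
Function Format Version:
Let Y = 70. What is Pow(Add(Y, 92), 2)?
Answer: 26244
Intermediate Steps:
Pow(Add(Y, 92), 2) = Pow(Add(70, 92), 2) = Pow(162, 2) = 26244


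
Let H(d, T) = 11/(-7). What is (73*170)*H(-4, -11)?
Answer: -136510/7 ≈ -19501.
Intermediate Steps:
H(d, T) = -11/7 (H(d, T) = 11*(-1/7) = -11/7)
(73*170)*H(-4, -11) = (73*170)*(-11/7) = 12410*(-11/7) = -136510/7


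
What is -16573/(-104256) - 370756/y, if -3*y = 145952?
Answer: 3699358597/475511616 ≈ 7.7797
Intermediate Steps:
y = -145952/3 (y = -1/3*145952 = -145952/3 ≈ -48651.)
-16573/(-104256) - 370756/y = -16573/(-104256) - 370756/(-145952/3) = -16573*(-1/104256) - 370756*(-3/145952) = 16573/104256 + 278067/36488 = 3699358597/475511616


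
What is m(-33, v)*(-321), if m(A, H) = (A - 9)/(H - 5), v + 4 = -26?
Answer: -1926/5 ≈ -385.20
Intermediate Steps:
v = -30 (v = -4 - 26 = -30)
m(A, H) = (-9 + A)/(-5 + H)
m(-33, v)*(-321) = ((-9 - 33)/(-5 - 30))*(-321) = (-42/(-35))*(-321) = -1/35*(-42)*(-321) = (6/5)*(-321) = -1926/5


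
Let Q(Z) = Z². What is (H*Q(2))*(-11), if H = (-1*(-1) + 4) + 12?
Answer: -748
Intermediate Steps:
H = 17 (H = (1 + 4) + 12 = 5 + 12 = 17)
(H*Q(2))*(-11) = (17*2²)*(-11) = (17*4)*(-11) = 68*(-11) = -748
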